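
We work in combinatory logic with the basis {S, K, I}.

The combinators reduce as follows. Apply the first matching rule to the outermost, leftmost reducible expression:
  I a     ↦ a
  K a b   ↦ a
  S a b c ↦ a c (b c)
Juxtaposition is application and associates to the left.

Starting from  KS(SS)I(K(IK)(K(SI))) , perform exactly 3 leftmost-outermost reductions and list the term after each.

  start: KS(SS)I(K(IK)(K(SI)))
  step 1: SI(K(IK)(K(SI)))
  step 2: SI(IK)
  step 3: SIK

Answer: after 3 steps: SIK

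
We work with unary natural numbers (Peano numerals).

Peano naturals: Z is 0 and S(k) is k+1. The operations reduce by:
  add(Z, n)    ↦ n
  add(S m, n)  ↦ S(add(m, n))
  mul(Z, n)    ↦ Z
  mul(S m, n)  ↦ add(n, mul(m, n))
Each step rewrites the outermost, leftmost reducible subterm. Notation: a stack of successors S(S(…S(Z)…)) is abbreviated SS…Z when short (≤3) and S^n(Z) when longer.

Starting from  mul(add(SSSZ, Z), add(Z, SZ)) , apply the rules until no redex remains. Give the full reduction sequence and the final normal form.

  start: mul(add(SSSZ, Z), add(Z, SZ))
  [1] mul(S(add(SSZ, Z)), add(Z, SZ))
  [2] add(add(Z, SZ), mul(add(SSZ, Z), add(Z, SZ)))
  [3] add(SZ, mul(add(SSZ, Z), add(Z, SZ)))
  [4] S(add(Z, mul(add(SSZ, Z), add(Z, SZ))))
  [5] S(mul(add(SSZ, Z), add(Z, SZ)))
  [6] S(mul(S(add(SZ, Z)), add(Z, SZ)))
  [7] S(add(add(Z, SZ), mul(add(SZ, Z), add(Z, SZ))))
  [8] S(add(SZ, mul(add(SZ, Z), add(Z, SZ))))
  [9] S(S(add(Z, mul(add(SZ, Z), add(Z, SZ)))))
  [10] S(S(mul(add(SZ, Z), add(Z, SZ))))
  [11] S(S(mul(S(add(Z, Z)), add(Z, SZ))))
  [12] S(S(add(add(Z, SZ), mul(add(Z, Z), add(Z, SZ)))))
  [13] S(S(add(SZ, mul(add(Z, Z), add(Z, SZ)))))
  [14] S(S(S(add(Z, mul(add(Z, Z), add(Z, SZ))))))
  [15] S(S(S(mul(add(Z, Z), add(Z, SZ)))))
  [16] S(S(S(mul(Z, add(Z, SZ)))))
  [17] SSSZ

Answer: normal form = SSSZ  (in 17 steps)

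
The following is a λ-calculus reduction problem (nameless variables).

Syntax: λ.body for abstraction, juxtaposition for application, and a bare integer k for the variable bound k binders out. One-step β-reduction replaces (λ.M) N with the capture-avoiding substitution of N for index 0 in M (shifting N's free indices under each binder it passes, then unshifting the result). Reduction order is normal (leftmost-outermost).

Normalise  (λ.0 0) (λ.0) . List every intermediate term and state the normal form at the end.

Answer: normal form = λ.0  (in 2 steps)

Reduction:
  start: (λ.0 0) (λ.0)
  [1] (λ.0) (λ.0)
  [2] λ.0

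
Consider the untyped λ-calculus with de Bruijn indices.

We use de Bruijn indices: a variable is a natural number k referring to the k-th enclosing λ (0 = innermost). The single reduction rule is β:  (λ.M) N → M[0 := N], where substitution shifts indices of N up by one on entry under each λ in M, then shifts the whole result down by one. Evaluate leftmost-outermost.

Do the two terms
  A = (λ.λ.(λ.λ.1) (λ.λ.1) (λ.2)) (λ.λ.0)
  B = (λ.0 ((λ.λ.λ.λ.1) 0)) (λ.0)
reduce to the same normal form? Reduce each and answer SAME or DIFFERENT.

Term A:
  start: (λ.λ.(λ.λ.1) (λ.λ.1) (λ.2)) (λ.λ.0)
  →1  λ.(λ.λ.1) (λ.λ.1) (λ.λ.λ.0)
  →2  λ.(λ.λ.λ.1) (λ.λ.λ.0)
  →3  λ.λ.λ.1

Term B:
  start: (λ.0 ((λ.λ.λ.λ.1) 0)) (λ.0)
  →1  (λ.0) ((λ.λ.λ.λ.1) (λ.0))
  →2  (λ.λ.λ.λ.1) (λ.0)
  →3  λ.λ.λ.1

Answer: SAME — A ⇓ λ.λ.λ.1, B ⇓ λ.λ.λ.1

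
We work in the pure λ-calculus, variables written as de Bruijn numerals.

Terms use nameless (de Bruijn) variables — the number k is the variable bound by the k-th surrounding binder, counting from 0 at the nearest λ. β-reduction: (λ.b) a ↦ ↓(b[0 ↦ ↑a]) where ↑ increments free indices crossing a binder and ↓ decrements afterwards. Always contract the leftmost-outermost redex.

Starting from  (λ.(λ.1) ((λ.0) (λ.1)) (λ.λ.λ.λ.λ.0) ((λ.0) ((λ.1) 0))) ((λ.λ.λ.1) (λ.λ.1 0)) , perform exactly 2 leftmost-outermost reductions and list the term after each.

  start: (λ.(λ.1) ((λ.0) (λ.1)) (λ.λ.λ.λ.λ.0) ((λ.0) ((λ.1) 0))) ((λ.λ.λ.1) (λ.λ.1 0))
  →1  (λ.(λ.λ.λ.1) (λ.λ.1 0)) ((λ.0) (λ.(λ.λ.λ.1) (λ.λ.1 0))) (λ.λ.λ.λ.λ.0) ((λ.0) ((λ.(λ.λ.λ.1) (λ.λ.1 0)) ((λ.λ.λ.1) (λ.λ.1 0))))
  →2  (λ.λ.λ.1) (λ.λ.1 0) (λ.λ.λ.λ.λ.0) ((λ.0) ((λ.(λ.λ.λ.1) (λ.λ.1 0)) ((λ.λ.λ.1) (λ.λ.1 0))))

Answer: after 2 steps: (λ.λ.λ.1) (λ.λ.1 0) (λ.λ.λ.λ.λ.0) ((λ.0) ((λ.(λ.λ.λ.1) (λ.λ.1 0)) ((λ.λ.λ.1) (λ.λ.1 0))))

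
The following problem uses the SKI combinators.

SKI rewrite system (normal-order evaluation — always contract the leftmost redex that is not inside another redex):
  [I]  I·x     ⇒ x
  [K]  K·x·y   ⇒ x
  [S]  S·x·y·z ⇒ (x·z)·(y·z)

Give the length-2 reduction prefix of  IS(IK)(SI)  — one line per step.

  start: IS(IK)(SI)
  step 1: S(IK)(SI)
  step 2: SK(SI)

Answer: after 2 steps: SK(SI)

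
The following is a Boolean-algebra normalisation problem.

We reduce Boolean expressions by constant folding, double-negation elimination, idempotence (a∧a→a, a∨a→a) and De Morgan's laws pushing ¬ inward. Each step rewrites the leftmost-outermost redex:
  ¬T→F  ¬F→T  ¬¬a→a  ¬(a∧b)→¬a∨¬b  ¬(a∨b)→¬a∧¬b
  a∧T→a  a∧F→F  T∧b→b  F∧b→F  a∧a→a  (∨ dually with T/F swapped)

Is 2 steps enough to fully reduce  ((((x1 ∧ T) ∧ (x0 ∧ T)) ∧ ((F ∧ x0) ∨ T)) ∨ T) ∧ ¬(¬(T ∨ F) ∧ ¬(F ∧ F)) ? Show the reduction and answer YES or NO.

Answer: NO — after 2 steps the term is ¬(¬(T ∨ F) ∧ ¬(F ∧ F)), not yet normal

Working:
  start: ((((x1 ∧ T) ∧ (x0 ∧ T)) ∧ ((F ∧ x0) ∨ T)) ∨ T) ∧ ¬(¬(T ∨ F) ∧ ¬(F ∧ F))
  step 1: T ∧ ¬(¬(T ∨ F) ∧ ¬(F ∧ F))
  step 2: ¬(¬(T ∨ F) ∧ ¬(F ∧ F))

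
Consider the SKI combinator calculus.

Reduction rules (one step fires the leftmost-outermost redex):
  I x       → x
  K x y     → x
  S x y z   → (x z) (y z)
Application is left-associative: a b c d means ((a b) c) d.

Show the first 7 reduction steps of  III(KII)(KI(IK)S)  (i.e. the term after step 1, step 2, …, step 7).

Answer: after 7 steps: S

Reduction:
  start: III(KII)(KI(IK)S)
  →1  II(KII)(KI(IK)S)
  →2  I(KII)(KI(IK)S)
  →3  KII(KI(IK)S)
  →4  I(KI(IK)S)
  →5  KI(IK)S
  →6  IS
  →7  S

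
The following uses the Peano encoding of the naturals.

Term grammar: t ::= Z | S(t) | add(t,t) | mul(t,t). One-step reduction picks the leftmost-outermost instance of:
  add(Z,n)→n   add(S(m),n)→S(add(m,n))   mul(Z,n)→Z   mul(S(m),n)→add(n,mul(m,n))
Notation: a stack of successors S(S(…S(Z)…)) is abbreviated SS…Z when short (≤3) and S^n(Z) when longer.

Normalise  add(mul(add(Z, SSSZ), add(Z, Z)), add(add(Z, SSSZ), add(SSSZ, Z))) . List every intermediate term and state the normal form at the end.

  start: add(mul(add(Z, SSSZ), add(Z, Z)), add(add(Z, SSSZ), add(SSSZ, Z)))
  step 1: add(mul(SSSZ, add(Z, Z)), add(add(Z, SSSZ), add(SSSZ, Z)))
  step 2: add(add(add(Z, Z), mul(SSZ, add(Z, Z))), add(add(Z, SSSZ), add(SSSZ, Z)))
  step 3: add(add(Z, mul(SSZ, add(Z, Z))), add(add(Z, SSSZ), add(SSSZ, Z)))
  step 4: add(mul(SSZ, add(Z, Z)), add(add(Z, SSSZ), add(SSSZ, Z)))
  step 5: add(add(add(Z, Z), mul(SZ, add(Z, Z))), add(add(Z, SSSZ), add(SSSZ, Z)))
  step 6: add(add(Z, mul(SZ, add(Z, Z))), add(add(Z, SSSZ), add(SSSZ, Z)))
  step 7: add(mul(SZ, add(Z, Z)), add(add(Z, SSSZ), add(SSSZ, Z)))
  step 8: add(add(add(Z, Z), mul(Z, add(Z, Z))), add(add(Z, SSSZ), add(SSSZ, Z)))
  step 9: add(add(Z, mul(Z, add(Z, Z))), add(add(Z, SSSZ), add(SSSZ, Z)))
  step 10: add(mul(Z, add(Z, Z)), add(add(Z, SSSZ), add(SSSZ, Z)))
  step 11: add(Z, add(add(Z, SSSZ), add(SSSZ, Z)))
  step 12: add(add(Z, SSSZ), add(SSSZ, Z))
  step 13: add(SSSZ, add(SSSZ, Z))
  step 14: S(add(SSZ, add(SSSZ, Z)))
  step 15: S(S(add(SZ, add(SSSZ, Z))))
  step 16: S(S(S(add(Z, add(SSSZ, Z)))))
  step 17: S(S(S(add(SSSZ, Z))))
  step 18: S(S(S(S(add(SSZ, Z)))))
  step 19: S(S(S(S(S(add(SZ, Z))))))
  step 20: S(S(S(S(S(S(add(Z, Z)))))))
  step 21: S^6(Z)

Answer: normal form = S^6(Z)  (in 21 steps)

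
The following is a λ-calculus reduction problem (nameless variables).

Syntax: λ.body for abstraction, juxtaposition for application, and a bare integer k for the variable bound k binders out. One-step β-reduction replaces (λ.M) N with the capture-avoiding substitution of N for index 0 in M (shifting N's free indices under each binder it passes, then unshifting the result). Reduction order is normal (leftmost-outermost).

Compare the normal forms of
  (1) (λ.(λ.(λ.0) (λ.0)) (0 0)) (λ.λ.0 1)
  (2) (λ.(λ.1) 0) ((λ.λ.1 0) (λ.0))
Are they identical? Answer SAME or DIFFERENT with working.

Answer: SAME — A ⇓ λ.0, B ⇓ λ.0

Derivation:
Term A:
  start: (λ.(λ.(λ.0) (λ.0)) (0 0)) (λ.λ.0 1)
  →1  (λ.(λ.0) (λ.0)) ((λ.λ.0 1) (λ.λ.0 1))
  →2  (λ.0) (λ.0)
  →3  λ.0

Term B:
  start: (λ.(λ.1) 0) ((λ.λ.1 0) (λ.0))
  →1  (λ.(λ.λ.1 0) (λ.0)) ((λ.λ.1 0) (λ.0))
  →2  (λ.λ.1 0) (λ.0)
  →3  λ.(λ.0) 0
  →4  λ.0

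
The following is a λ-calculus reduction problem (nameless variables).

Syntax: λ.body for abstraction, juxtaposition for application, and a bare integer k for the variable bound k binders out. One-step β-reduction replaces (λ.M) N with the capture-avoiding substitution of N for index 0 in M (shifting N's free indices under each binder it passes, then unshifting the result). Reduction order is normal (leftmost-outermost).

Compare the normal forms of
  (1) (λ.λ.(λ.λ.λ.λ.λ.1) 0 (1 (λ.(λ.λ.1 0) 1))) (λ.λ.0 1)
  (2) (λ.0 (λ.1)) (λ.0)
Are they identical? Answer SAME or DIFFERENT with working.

Answer: DIFFERENT — A ⇓ λ.λ.λ.λ.1, B ⇓ λ.λ.0

Reduction:
Term A:
  start: (λ.λ.(λ.λ.λ.λ.λ.1) 0 (1 (λ.(λ.λ.1 0) 1))) (λ.λ.0 1)
  [1] λ.(λ.λ.λ.λ.λ.1) 0 ((λ.λ.0 1) (λ.(λ.λ.1 0) 1))
  [2] λ.(λ.λ.λ.λ.1) ((λ.λ.0 1) (λ.(λ.λ.1 0) 1))
  [3] λ.λ.λ.λ.1

Term B:
  start: (λ.0 (λ.1)) (λ.0)
  [1] (λ.0) (λ.λ.0)
  [2] λ.λ.0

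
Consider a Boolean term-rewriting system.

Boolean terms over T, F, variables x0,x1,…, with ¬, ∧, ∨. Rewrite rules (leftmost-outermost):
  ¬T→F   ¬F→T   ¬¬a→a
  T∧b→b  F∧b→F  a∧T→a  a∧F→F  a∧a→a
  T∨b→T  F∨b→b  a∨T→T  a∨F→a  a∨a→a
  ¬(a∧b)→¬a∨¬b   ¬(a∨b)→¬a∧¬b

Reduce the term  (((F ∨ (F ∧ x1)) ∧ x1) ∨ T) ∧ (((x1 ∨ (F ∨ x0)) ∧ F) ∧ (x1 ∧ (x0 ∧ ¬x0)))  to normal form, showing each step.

  start: (((F ∨ (F ∧ x1)) ∧ x1) ∨ T) ∧ (((x1 ∨ (F ∨ x0)) ∧ F) ∧ (x1 ∧ (x0 ∧ ¬x0)))
  [1] T ∧ (((x1 ∨ (F ∨ x0)) ∧ F) ∧ (x1 ∧ (x0 ∧ ¬x0)))
  [2] ((x1 ∨ (F ∨ x0)) ∧ F) ∧ (x1 ∧ (x0 ∧ ¬x0))
  [3] F ∧ (x1 ∧ (x0 ∧ ¬x0))
  [4] F

Answer: normal form = F  (in 4 steps)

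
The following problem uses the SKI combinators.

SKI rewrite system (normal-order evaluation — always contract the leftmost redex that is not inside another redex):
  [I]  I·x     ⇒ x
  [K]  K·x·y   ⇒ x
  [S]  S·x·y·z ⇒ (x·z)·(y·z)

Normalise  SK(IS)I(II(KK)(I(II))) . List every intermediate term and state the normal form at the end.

  start: SK(IS)I(II(KK)(I(II)))
  →1  KI(ISI)(II(KK)(I(II)))
  →2  I(II(KK)(I(II)))
  →3  II(KK)(I(II))
  →4  I(KK)(I(II))
  →5  KK(I(II))
  →6  K

Answer: normal form = K  (in 6 steps)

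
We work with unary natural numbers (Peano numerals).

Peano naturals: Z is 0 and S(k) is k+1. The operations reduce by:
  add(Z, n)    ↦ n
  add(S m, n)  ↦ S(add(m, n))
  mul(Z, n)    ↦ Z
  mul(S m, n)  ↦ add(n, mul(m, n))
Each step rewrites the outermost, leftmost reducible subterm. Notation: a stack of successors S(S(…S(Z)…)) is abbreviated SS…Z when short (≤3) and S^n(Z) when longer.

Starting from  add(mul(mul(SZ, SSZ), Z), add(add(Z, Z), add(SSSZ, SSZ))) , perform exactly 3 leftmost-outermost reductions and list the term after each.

Answer: after 3 steps: add(add(Z, mul(add(SZ, mul(Z, SSZ)), Z)), add(add(Z, Z), add(SSSZ, SSZ)))

Working:
  start: add(mul(mul(SZ, SSZ), Z), add(add(Z, Z), add(SSSZ, SSZ)))
  step 1: add(mul(add(SSZ, mul(Z, SSZ)), Z), add(add(Z, Z), add(SSSZ, SSZ)))
  step 2: add(mul(S(add(SZ, mul(Z, SSZ))), Z), add(add(Z, Z), add(SSSZ, SSZ)))
  step 3: add(add(Z, mul(add(SZ, mul(Z, SSZ)), Z)), add(add(Z, Z), add(SSSZ, SSZ)))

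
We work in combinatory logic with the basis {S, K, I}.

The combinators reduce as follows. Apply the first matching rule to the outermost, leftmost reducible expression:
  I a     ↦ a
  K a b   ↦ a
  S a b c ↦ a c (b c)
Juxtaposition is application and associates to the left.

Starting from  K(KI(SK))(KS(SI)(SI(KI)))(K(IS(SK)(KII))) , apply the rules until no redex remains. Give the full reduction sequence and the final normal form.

Answer: normal form = K(S(SK)I)  (in 5 steps)

Working:
  start: K(KI(SK))(KS(SI)(SI(KI)))(K(IS(SK)(KII)))
  [1] KI(SK)(K(IS(SK)(KII)))
  [2] I(K(IS(SK)(KII)))
  [3] K(IS(SK)(KII))
  [4] K(S(SK)(KII))
  [5] K(S(SK)I)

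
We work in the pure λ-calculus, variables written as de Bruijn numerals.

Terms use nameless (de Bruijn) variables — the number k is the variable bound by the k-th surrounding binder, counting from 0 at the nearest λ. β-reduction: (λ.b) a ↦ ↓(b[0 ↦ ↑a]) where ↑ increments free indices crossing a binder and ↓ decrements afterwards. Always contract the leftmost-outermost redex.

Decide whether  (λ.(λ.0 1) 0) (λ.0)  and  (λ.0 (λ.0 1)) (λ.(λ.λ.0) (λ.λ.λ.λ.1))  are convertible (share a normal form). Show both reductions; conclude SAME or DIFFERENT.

Answer: SAME — A ⇓ λ.0, B ⇓ λ.0

Reduction:
Term A:
  start: (λ.(λ.0 1) 0) (λ.0)
  [1] (λ.0 (λ.0)) (λ.0)
  [2] (λ.0) (λ.0)
  [3] λ.0

Term B:
  start: (λ.0 (λ.0 1)) (λ.(λ.λ.0) (λ.λ.λ.λ.1))
  [1] (λ.(λ.λ.0) (λ.λ.λ.λ.1)) (λ.0 (λ.(λ.λ.0) (λ.λ.λ.λ.1)))
  [2] (λ.λ.0) (λ.λ.λ.λ.1)
  [3] λ.0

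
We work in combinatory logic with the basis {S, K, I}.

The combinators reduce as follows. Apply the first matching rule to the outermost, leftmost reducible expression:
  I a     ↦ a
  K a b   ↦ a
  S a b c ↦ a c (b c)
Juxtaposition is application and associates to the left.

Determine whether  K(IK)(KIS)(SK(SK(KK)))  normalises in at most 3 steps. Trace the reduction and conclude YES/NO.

  start: K(IK)(KIS)(SK(SK(KK)))
  step 1: IK(SK(SK(KK)))
  step 2: K(SK(SK(KK)))

Answer: YES — reaches normal form K(SK(SK(KK))) in 2 ≤ 3 steps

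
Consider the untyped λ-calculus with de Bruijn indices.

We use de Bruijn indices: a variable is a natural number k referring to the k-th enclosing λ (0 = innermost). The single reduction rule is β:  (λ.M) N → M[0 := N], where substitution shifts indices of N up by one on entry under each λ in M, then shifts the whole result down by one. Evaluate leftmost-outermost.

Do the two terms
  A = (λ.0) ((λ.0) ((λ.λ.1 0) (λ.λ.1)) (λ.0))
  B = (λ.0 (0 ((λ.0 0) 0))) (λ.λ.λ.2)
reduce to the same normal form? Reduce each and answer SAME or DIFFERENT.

Term A:
  start: (λ.0) ((λ.0) ((λ.λ.1 0) (λ.λ.1)) (λ.0))
  [1] (λ.0) ((λ.λ.1 0) (λ.λ.1)) (λ.0)
  [2] (λ.λ.1 0) (λ.λ.1) (λ.0)
  [3] (λ.(λ.λ.1) 0) (λ.0)
  [4] (λ.λ.1) (λ.0)
  [5] λ.λ.0

Term B:
  start: (λ.0 (0 ((λ.0 0) 0))) (λ.λ.λ.2)
  [1] (λ.λ.λ.2) ((λ.λ.λ.2) ((λ.0 0) (λ.λ.λ.2)))
  [2] λ.λ.(λ.λ.λ.2) ((λ.0 0) (λ.λ.λ.2))
  [3] λ.λ.λ.λ.(λ.0 0) (λ.λ.λ.2)
  [4] λ.λ.λ.λ.(λ.λ.λ.2) (λ.λ.λ.2)
  [5] λ.λ.λ.λ.λ.λ.λ.λ.λ.2

Answer: DIFFERENT — A ⇓ λ.λ.0, B ⇓ λ.λ.λ.λ.λ.λ.λ.λ.λ.2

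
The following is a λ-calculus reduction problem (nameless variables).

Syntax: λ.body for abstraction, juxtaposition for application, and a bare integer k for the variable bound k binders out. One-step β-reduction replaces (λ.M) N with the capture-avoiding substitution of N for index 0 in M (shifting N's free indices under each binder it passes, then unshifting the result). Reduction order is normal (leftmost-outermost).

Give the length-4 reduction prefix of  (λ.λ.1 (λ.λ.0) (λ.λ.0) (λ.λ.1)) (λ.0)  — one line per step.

  start: (λ.λ.1 (λ.λ.0) (λ.λ.0) (λ.λ.1)) (λ.0)
  →1  λ.(λ.0) (λ.λ.0) (λ.λ.0) (λ.λ.1)
  →2  λ.(λ.λ.0) (λ.λ.0) (λ.λ.1)
  →3  λ.(λ.0) (λ.λ.1)
  →4  λ.λ.λ.1

Answer: after 4 steps: λ.λ.λ.1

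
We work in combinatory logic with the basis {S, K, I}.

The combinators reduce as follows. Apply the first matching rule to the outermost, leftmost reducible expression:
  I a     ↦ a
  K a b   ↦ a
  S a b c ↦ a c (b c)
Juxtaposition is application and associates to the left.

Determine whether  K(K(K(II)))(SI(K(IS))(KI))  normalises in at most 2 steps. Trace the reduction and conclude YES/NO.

  start: K(K(K(II)))(SI(K(IS))(KI))
  [1] K(K(II))
  [2] K(KI)

Answer: YES — reaches normal form K(KI) in 2 ≤ 2 steps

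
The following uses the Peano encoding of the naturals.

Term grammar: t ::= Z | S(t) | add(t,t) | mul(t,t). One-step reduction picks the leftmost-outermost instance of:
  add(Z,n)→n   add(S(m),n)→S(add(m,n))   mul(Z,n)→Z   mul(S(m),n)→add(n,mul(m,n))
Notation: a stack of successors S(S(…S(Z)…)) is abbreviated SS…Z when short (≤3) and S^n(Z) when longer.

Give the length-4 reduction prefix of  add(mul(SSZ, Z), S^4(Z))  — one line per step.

Answer: after 4 steps: add(mul(Z, Z), S^4(Z))

Derivation:
  start: add(mul(SSZ, Z), S^4(Z))
  step 1: add(add(Z, mul(SZ, Z)), S^4(Z))
  step 2: add(mul(SZ, Z), S^4(Z))
  step 3: add(add(Z, mul(Z, Z)), S^4(Z))
  step 4: add(mul(Z, Z), S^4(Z))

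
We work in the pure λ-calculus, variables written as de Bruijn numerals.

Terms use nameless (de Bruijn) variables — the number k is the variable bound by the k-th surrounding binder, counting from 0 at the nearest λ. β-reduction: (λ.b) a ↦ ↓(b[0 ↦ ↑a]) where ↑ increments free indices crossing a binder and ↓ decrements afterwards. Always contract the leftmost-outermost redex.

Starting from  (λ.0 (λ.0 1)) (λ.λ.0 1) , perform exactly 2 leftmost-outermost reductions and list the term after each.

  start: (λ.0 (λ.0 1)) (λ.λ.0 1)
  →1  (λ.λ.0 1) (λ.0 (λ.λ.0 1))
  →2  λ.0 (λ.0 (λ.λ.0 1))

Answer: after 2 steps: λ.0 (λ.0 (λ.λ.0 1))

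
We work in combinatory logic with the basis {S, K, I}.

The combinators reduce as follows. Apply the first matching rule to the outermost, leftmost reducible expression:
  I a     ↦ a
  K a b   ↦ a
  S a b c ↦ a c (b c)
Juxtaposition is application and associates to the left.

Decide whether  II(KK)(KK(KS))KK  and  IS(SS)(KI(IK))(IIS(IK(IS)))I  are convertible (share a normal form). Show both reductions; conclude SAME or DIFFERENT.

Term A:
  start: II(KK)(KK(KS))KK
  step 1: I(KK)(KK(KS))KK
  step 2: KK(KK(KS))KK
  step 3: KKK
  step 4: K

Term B:
  start: IS(SS)(KI(IK))(IIS(IK(IS)))I
  step 1: S(SS)(KI(IK))(IIS(IK(IS)))I
  step 2: SS(IIS(IK(IS)))(KI(IK)(IIS(IK(IS))))I
  step 3: S(KI(IK)(IIS(IK(IS))))(IIS(IK(IS))(KI(IK)(IIS(IK(IS)))))I
  step 4: KI(IK)(IIS(IK(IS)))I(IIS(IK(IS))(KI(IK)(IIS(IK(IS))))I)
  step 5: I(IIS(IK(IS)))I(IIS(IK(IS))(KI(IK)(IIS(IK(IS))))I)
  step 6: IIS(IK(IS))I(IIS(IK(IS))(KI(IK)(IIS(IK(IS))))I)
  step 7: IS(IK(IS))I(IIS(IK(IS))(KI(IK)(IIS(IK(IS))))I)
  step 8: S(IK(IS))I(IIS(IK(IS))(KI(IK)(IIS(IK(IS))))I)
  step 9: IK(IS)(IIS(IK(IS))(KI(IK)(IIS(IK(IS))))I)(I(IIS(IK(IS))(KI(IK)(IIS(IK(IS))))I))
  step 10: K(IS)(IIS(IK(IS))(KI(IK)(IIS(IK(IS))))I)(I(IIS(IK(IS))(KI(IK)(IIS(IK(IS))))I))
  step 11: IS(I(IIS(IK(IS))(KI(IK)(IIS(IK(IS))))I))
  step 12: S(I(IIS(IK(IS))(KI(IK)(IIS(IK(IS))))I))
  step 13: S(IIS(IK(IS))(KI(IK)(IIS(IK(IS))))I)
  step 14: S(IS(IK(IS))(KI(IK)(IIS(IK(IS))))I)
  step 15: S(S(IK(IS))(KI(IK)(IIS(IK(IS))))I)
  step 16: S(IK(IS)I(KI(IK)(IIS(IK(IS)))I))
  step 17: S(K(IS)I(KI(IK)(IIS(IK(IS)))I))
  step 18: S(IS(KI(IK)(IIS(IK(IS)))I))
  step 19: S(S(KI(IK)(IIS(IK(IS)))I))
  step 20: S(S(I(IIS(IK(IS)))I))
  step 21: S(S(IIS(IK(IS))I))
  step 22: S(S(IS(IK(IS))I))
  step 23: S(S(S(IK(IS))I))
  step 24: S(S(S(K(IS))I))
  step 25: S(S(S(KS)I))

Answer: DIFFERENT — A ⇓ K, B ⇓ S(S(S(KS)I))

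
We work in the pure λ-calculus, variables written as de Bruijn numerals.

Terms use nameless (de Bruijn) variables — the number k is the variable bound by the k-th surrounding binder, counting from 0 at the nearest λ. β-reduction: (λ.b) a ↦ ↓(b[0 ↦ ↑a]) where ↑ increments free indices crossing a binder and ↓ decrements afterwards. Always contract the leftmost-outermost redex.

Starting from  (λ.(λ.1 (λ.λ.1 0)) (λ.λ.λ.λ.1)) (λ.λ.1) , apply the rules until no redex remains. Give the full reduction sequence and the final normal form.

  start: (λ.(λ.1 (λ.λ.1 0)) (λ.λ.λ.λ.1)) (λ.λ.1)
  step 1: (λ.(λ.λ.1) (λ.λ.1 0)) (λ.λ.λ.λ.1)
  step 2: (λ.λ.1) (λ.λ.1 0)
  step 3: λ.λ.λ.1 0

Answer: normal form = λ.λ.λ.1 0  (in 3 steps)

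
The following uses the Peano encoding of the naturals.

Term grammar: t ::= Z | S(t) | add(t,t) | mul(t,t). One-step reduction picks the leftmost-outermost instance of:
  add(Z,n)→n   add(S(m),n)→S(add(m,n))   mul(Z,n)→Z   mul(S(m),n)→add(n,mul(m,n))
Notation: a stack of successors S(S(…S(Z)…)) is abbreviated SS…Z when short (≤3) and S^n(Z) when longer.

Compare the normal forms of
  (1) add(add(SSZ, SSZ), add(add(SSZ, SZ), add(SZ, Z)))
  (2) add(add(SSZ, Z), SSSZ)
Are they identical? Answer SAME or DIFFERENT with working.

Term A:
  start: add(add(SSZ, SSZ), add(add(SSZ, SZ), add(SZ, Z)))
  step 1: add(S(add(SZ, SSZ)), add(add(SSZ, SZ), add(SZ, Z)))
  step 2: S(add(add(SZ, SSZ), add(add(SSZ, SZ), add(SZ, Z))))
  step 3: S(add(S(add(Z, SSZ)), add(add(SSZ, SZ), add(SZ, Z))))
  step 4: S(S(add(add(Z, SSZ), add(add(SSZ, SZ), add(SZ, Z)))))
  step 5: S(S(add(SSZ, add(add(SSZ, SZ), add(SZ, Z)))))
  step 6: S(S(S(add(SZ, add(add(SSZ, SZ), add(SZ, Z))))))
  step 7: S(S(S(S(add(Z, add(add(SSZ, SZ), add(SZ, Z)))))))
  step 8: S(S(S(S(add(add(SSZ, SZ), add(SZ, Z))))))
  step 9: S(S(S(S(add(S(add(SZ, SZ)), add(SZ, Z))))))
  step 10: S(S(S(S(S(add(add(SZ, SZ), add(SZ, Z)))))))
  step 11: S(S(S(S(S(add(S(add(Z, SZ)), add(SZ, Z)))))))
  step 12: S(S(S(S(S(S(add(add(Z, SZ), add(SZ, Z))))))))
  step 13: S(S(S(S(S(S(add(SZ, add(SZ, Z))))))))
  step 14: S(S(S(S(S(S(S(add(Z, add(SZ, Z)))))))))
  step 15: S(S(S(S(S(S(S(add(SZ, Z))))))))
  step 16: S(S(S(S(S(S(S(S(add(Z, Z)))))))))
  step 17: S^8(Z)

Term B:
  start: add(add(SSZ, Z), SSSZ)
  step 1: add(S(add(SZ, Z)), SSSZ)
  step 2: S(add(add(SZ, Z), SSSZ))
  step 3: S(add(S(add(Z, Z)), SSSZ))
  step 4: S(S(add(add(Z, Z), SSSZ)))
  step 5: S(S(add(Z, SSSZ)))
  step 6: S^5(Z)

Answer: DIFFERENT — A ⇓ S^8(Z), B ⇓ S^5(Z)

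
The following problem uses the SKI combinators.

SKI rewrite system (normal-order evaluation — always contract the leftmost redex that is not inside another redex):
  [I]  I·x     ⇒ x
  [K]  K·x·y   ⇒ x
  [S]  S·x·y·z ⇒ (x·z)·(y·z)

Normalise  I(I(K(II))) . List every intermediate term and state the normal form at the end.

  start: I(I(K(II)))
  step 1: I(K(II))
  step 2: K(II)
  step 3: KI

Answer: normal form = KI  (in 3 steps)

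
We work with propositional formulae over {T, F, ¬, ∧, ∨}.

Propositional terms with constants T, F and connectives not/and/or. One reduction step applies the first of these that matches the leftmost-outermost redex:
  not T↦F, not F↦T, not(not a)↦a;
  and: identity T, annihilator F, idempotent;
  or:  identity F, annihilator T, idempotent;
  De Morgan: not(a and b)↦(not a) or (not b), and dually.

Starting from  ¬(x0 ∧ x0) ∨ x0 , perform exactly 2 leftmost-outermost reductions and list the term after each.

  start: ¬(x0 ∧ x0) ∨ x0
  →1  (¬x0 ∨ ¬x0) ∨ x0
  →2  ¬x0 ∨ x0

Answer: after 2 steps: ¬x0 ∨ x0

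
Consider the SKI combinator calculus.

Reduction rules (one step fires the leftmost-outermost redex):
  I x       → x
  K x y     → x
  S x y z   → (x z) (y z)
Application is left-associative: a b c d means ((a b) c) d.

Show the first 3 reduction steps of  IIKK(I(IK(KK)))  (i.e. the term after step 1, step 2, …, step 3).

  start: IIKK(I(IK(KK)))
  [1] IKK(I(IK(KK)))
  [2] KK(I(IK(KK)))
  [3] K

Answer: after 3 steps: K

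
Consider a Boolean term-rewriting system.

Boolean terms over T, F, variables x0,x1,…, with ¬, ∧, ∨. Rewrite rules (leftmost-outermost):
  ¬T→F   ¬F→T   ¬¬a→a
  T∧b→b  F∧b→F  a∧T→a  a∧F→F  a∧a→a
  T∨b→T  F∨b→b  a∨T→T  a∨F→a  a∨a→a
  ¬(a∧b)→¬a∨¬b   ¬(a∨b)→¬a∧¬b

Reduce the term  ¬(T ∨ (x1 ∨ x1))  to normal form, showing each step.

Answer: normal form = F  (in 3 steps)

Derivation:
  start: ¬(T ∨ (x1 ∨ x1))
  →1  ¬T ∧ ¬(x1 ∨ x1)
  →2  F ∧ ¬(x1 ∨ x1)
  →3  F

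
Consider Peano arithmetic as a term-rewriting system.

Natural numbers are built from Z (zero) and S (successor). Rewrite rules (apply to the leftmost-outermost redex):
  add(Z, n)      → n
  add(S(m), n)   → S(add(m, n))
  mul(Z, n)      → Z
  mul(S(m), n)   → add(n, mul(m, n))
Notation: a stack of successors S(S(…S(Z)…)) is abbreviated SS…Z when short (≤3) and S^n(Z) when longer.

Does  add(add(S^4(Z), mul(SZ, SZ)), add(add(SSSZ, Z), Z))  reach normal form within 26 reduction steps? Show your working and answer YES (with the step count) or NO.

  start: add(add(S^4(Z), mul(SZ, SZ)), add(add(SSSZ, Z), Z))
  →1  add(S(add(SSSZ, mul(SZ, SZ))), add(add(SSSZ, Z), Z))
  →2  S(add(add(SSSZ, mul(SZ, SZ)), add(add(SSSZ, Z), Z)))
  →3  S(add(S(add(SSZ, mul(SZ, SZ))), add(add(SSSZ, Z), Z)))
  →4  S(S(add(add(SSZ, mul(SZ, SZ)), add(add(SSSZ, Z), Z))))
  →5  S(S(add(S(add(SZ, mul(SZ, SZ))), add(add(SSSZ, Z), Z))))
  →6  S(S(S(add(add(SZ, mul(SZ, SZ)), add(add(SSSZ, Z), Z)))))
  →7  S(S(S(add(S(add(Z, mul(SZ, SZ))), add(add(SSSZ, Z), Z)))))
  →8  S(S(S(S(add(add(Z, mul(SZ, SZ)), add(add(SSSZ, Z), Z))))))
  →9  S(S(S(S(add(mul(SZ, SZ), add(add(SSSZ, Z), Z))))))
  →10  S(S(S(S(add(add(SZ, mul(Z, SZ)), add(add(SSSZ, Z), Z))))))
  →11  S(S(S(S(add(S(add(Z, mul(Z, SZ))), add(add(SSSZ, Z), Z))))))
  →12  S(S(S(S(S(add(add(Z, mul(Z, SZ)), add(add(SSSZ, Z), Z)))))))
  →13  S(S(S(S(S(add(mul(Z, SZ), add(add(SSSZ, Z), Z)))))))
  →14  S(S(S(S(S(add(Z, add(add(SSSZ, Z), Z)))))))
  →15  S(S(S(S(S(add(add(SSSZ, Z), Z))))))
  →16  S(S(S(S(S(add(S(add(SSZ, Z)), Z))))))
  →17  S(S(S(S(S(S(add(add(SSZ, Z), Z)))))))
  →18  S(S(S(S(S(S(add(S(add(SZ, Z)), Z)))))))
  →19  S(S(S(S(S(S(S(add(add(SZ, Z), Z))))))))
  →20  S(S(S(S(S(S(S(add(S(add(Z, Z)), Z))))))))
  →21  S(S(S(S(S(S(S(S(add(add(Z, Z), Z)))))))))
  →22  S(S(S(S(S(S(S(S(add(Z, Z)))))))))
  →23  S^8(Z)

Answer: YES — reaches normal form S^8(Z) in 23 ≤ 26 steps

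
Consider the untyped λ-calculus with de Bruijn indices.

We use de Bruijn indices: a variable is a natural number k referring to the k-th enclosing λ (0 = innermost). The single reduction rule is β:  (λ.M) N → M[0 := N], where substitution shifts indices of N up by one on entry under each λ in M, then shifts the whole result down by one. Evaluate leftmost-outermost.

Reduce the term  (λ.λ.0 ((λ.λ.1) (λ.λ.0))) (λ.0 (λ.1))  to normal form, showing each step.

Answer: normal form = λ.0 (λ.λ.λ.0)  (in 2 steps)

Derivation:
  start: (λ.λ.0 ((λ.λ.1) (λ.λ.0))) (λ.0 (λ.1))
  [1] λ.0 ((λ.λ.1) (λ.λ.0))
  [2] λ.0 (λ.λ.λ.0)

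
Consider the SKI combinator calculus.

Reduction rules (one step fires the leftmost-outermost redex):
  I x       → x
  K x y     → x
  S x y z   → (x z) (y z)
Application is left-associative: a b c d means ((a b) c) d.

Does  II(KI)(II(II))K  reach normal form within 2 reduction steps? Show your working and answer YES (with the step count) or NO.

  start: II(KI)(II(II))K
  [1] I(KI)(II(II))K
  [2] KI(II(II))K

Answer: NO — after 2 steps the term is KI(II(II))K, not yet normal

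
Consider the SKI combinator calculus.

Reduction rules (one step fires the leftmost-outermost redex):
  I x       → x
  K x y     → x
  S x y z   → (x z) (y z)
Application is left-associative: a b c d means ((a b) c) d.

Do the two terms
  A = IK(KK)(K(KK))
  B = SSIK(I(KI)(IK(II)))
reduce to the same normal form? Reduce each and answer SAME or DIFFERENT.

Term A:
  start: IK(KK)(K(KK))
  →1  K(KK)(K(KK))
  →2  KK

Term B:
  start: SSIK(I(KI)(IK(II)))
  →1  SK(IK)(I(KI)(IK(II)))
  →2  K(I(KI)(IK(II)))(IK(I(KI)(IK(II))))
  →3  I(KI)(IK(II))
  →4  KI(IK(II))
  →5  I

Answer: DIFFERENT — A ⇓ KK, B ⇓ I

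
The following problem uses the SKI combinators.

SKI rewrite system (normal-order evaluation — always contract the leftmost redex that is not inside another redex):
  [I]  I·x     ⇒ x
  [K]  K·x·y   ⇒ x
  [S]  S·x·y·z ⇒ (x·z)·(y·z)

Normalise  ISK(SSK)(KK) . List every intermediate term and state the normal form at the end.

Answer: normal form = KK  (in 3 steps)

Derivation:
  start: ISK(SSK)(KK)
  step 1: SK(SSK)(KK)
  step 2: K(KK)(SSK(KK))
  step 3: KK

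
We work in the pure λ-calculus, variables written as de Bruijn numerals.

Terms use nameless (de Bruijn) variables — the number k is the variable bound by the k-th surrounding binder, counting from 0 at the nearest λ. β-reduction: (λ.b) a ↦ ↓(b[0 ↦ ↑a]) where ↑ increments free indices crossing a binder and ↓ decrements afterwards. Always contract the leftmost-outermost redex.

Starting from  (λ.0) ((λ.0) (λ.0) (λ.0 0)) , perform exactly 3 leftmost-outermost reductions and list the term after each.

Answer: after 3 steps: λ.0 0

Derivation:
  start: (λ.0) ((λ.0) (λ.0) (λ.0 0))
  [1] (λ.0) (λ.0) (λ.0 0)
  [2] (λ.0) (λ.0 0)
  [3] λ.0 0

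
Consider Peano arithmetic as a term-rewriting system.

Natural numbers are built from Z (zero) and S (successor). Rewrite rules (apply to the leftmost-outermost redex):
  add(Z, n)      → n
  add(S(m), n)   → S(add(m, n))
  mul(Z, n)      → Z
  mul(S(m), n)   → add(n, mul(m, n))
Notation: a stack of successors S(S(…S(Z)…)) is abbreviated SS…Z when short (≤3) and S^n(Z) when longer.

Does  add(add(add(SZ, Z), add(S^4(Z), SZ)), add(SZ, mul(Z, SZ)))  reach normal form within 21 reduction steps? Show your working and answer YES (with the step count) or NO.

Answer: YES — reaches normal form S^7(Z) in 19 ≤ 21 steps

Derivation:
  start: add(add(add(SZ, Z), add(S^4(Z), SZ)), add(SZ, mul(Z, SZ)))
  step 1: add(add(S(add(Z, Z)), add(S^4(Z), SZ)), add(SZ, mul(Z, SZ)))
  step 2: add(S(add(add(Z, Z), add(S^4(Z), SZ))), add(SZ, mul(Z, SZ)))
  step 3: S(add(add(add(Z, Z), add(S^4(Z), SZ)), add(SZ, mul(Z, SZ))))
  step 4: S(add(add(Z, add(S^4(Z), SZ)), add(SZ, mul(Z, SZ))))
  step 5: S(add(add(S^4(Z), SZ), add(SZ, mul(Z, SZ))))
  step 6: S(add(S(add(SSSZ, SZ)), add(SZ, mul(Z, SZ))))
  step 7: S(S(add(add(SSSZ, SZ), add(SZ, mul(Z, SZ)))))
  step 8: S(S(add(S(add(SSZ, SZ)), add(SZ, mul(Z, SZ)))))
  step 9: S(S(S(add(add(SSZ, SZ), add(SZ, mul(Z, SZ))))))
  step 10: S(S(S(add(S(add(SZ, SZ)), add(SZ, mul(Z, SZ))))))
  step 11: S(S(S(S(add(add(SZ, SZ), add(SZ, mul(Z, SZ)))))))
  step 12: S(S(S(S(add(S(add(Z, SZ)), add(SZ, mul(Z, SZ)))))))
  step 13: S(S(S(S(S(add(add(Z, SZ), add(SZ, mul(Z, SZ))))))))
  step 14: S(S(S(S(S(add(SZ, add(SZ, mul(Z, SZ))))))))
  step 15: S(S(S(S(S(S(add(Z, add(SZ, mul(Z, SZ)))))))))
  step 16: S(S(S(S(S(S(add(SZ, mul(Z, SZ))))))))
  step 17: S(S(S(S(S(S(S(add(Z, mul(Z, SZ)))))))))
  step 18: S(S(S(S(S(S(S(mul(Z, SZ))))))))
  step 19: S^7(Z)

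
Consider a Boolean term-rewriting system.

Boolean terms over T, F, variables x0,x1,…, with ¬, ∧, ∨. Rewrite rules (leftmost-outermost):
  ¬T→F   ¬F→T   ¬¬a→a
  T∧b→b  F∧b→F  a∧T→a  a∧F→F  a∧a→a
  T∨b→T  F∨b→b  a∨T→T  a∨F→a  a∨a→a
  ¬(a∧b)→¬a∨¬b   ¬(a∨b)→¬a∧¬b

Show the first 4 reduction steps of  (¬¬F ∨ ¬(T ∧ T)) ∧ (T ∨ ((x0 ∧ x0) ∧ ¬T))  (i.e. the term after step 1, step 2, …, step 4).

Answer: after 4 steps: ¬T ∧ (T ∨ ((x0 ∧ x0) ∧ ¬T))

Derivation:
  start: (¬¬F ∨ ¬(T ∧ T)) ∧ (T ∨ ((x0 ∧ x0) ∧ ¬T))
  step 1: (F ∨ ¬(T ∧ T)) ∧ (T ∨ ((x0 ∧ x0) ∧ ¬T))
  step 2: ¬(T ∧ T) ∧ (T ∨ ((x0 ∧ x0) ∧ ¬T))
  step 3: (¬T ∨ ¬T) ∧ (T ∨ ((x0 ∧ x0) ∧ ¬T))
  step 4: ¬T ∧ (T ∨ ((x0 ∧ x0) ∧ ¬T))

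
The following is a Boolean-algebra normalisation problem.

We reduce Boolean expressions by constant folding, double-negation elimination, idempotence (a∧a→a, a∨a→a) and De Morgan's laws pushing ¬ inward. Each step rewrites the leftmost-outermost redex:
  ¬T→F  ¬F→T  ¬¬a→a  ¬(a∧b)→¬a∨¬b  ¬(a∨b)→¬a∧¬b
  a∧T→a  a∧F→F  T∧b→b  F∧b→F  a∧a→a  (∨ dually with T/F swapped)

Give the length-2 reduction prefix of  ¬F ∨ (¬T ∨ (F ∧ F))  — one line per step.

Answer: after 2 steps: T

Working:
  start: ¬F ∨ (¬T ∨ (F ∧ F))
  [1] T ∨ (¬T ∨ (F ∧ F))
  [2] T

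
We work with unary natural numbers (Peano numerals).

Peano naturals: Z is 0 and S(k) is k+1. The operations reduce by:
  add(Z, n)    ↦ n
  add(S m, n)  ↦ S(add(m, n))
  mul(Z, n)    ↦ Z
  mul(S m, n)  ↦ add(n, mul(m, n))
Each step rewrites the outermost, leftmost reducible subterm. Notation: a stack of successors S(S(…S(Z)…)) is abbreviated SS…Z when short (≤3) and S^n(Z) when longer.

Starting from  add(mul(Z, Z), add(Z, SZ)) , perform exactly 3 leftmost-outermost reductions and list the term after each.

  start: add(mul(Z, Z), add(Z, SZ))
  →1  add(Z, add(Z, SZ))
  →2  add(Z, SZ)
  →3  SZ

Answer: after 3 steps: SZ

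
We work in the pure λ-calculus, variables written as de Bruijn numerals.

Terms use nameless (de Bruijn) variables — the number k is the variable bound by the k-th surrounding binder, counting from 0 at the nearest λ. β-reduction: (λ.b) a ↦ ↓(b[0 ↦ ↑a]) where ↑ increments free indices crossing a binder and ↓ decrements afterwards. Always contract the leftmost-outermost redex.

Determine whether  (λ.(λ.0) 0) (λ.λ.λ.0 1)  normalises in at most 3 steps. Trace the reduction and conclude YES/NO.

  start: (λ.(λ.0) 0) (λ.λ.λ.0 1)
  [1] (λ.0) (λ.λ.λ.0 1)
  [2] λ.λ.λ.0 1

Answer: YES — reaches normal form λ.λ.λ.0 1 in 2 ≤ 3 steps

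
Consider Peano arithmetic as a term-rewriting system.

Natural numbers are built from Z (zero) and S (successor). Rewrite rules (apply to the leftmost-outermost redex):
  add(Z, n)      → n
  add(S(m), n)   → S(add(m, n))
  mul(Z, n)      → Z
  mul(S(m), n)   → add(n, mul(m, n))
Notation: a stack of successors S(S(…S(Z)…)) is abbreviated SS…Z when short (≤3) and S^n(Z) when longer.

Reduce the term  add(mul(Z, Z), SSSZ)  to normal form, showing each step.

  start: add(mul(Z, Z), SSSZ)
  →1  add(Z, SSSZ)
  →2  SSSZ

Answer: normal form = SSSZ  (in 2 steps)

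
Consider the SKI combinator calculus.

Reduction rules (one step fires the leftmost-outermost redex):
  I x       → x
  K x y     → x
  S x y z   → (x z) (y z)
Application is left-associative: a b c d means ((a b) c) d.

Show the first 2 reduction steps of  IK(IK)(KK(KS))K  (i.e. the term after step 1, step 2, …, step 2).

  start: IK(IK)(KK(KS))K
  [1] K(IK)(KK(KS))K
  [2] IKK

Answer: after 2 steps: IKK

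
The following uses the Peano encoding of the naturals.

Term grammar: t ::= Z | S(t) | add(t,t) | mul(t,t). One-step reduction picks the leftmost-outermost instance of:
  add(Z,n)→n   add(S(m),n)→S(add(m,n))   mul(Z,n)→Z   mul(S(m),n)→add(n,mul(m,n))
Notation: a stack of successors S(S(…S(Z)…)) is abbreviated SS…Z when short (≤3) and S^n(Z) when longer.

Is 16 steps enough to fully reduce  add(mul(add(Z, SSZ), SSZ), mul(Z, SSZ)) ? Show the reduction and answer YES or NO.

  start: add(mul(add(Z, SSZ), SSZ), mul(Z, SSZ))
  [1] add(mul(SSZ, SSZ), mul(Z, SSZ))
  [2] add(add(SSZ, mul(SZ, SSZ)), mul(Z, SSZ))
  [3] add(S(add(SZ, mul(SZ, SSZ))), mul(Z, SSZ))
  [4] S(add(add(SZ, mul(SZ, SSZ)), mul(Z, SSZ)))
  [5] S(add(S(add(Z, mul(SZ, SSZ))), mul(Z, SSZ)))
  [6] S(S(add(add(Z, mul(SZ, SSZ)), mul(Z, SSZ))))
  [7] S(S(add(mul(SZ, SSZ), mul(Z, SSZ))))
  [8] S(S(add(add(SSZ, mul(Z, SSZ)), mul(Z, SSZ))))
  [9] S(S(add(S(add(SZ, mul(Z, SSZ))), mul(Z, SSZ))))
  [10] S(S(S(add(add(SZ, mul(Z, SSZ)), mul(Z, SSZ)))))
  [11] S(S(S(add(S(add(Z, mul(Z, SSZ))), mul(Z, SSZ)))))
  [12] S(S(S(S(add(add(Z, mul(Z, SSZ)), mul(Z, SSZ))))))
  [13] S(S(S(S(add(mul(Z, SSZ), mul(Z, SSZ))))))
  [14] S(S(S(S(add(Z, mul(Z, SSZ))))))
  [15] S(S(S(S(mul(Z, SSZ)))))
  [16] S^4(Z)

Answer: YES — reaches normal form S^4(Z) in 16 ≤ 16 steps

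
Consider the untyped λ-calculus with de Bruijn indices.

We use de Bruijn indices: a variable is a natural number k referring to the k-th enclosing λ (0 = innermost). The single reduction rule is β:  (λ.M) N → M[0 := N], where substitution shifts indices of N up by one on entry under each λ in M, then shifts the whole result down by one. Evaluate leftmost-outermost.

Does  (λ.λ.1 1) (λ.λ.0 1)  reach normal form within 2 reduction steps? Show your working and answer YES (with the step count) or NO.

  start: (λ.λ.1 1) (λ.λ.0 1)
  [1] λ.(λ.λ.0 1) (λ.λ.0 1)
  [2] λ.λ.0 (λ.λ.0 1)

Answer: YES — reaches normal form λ.λ.0 (λ.λ.0 1) in 2 ≤ 2 steps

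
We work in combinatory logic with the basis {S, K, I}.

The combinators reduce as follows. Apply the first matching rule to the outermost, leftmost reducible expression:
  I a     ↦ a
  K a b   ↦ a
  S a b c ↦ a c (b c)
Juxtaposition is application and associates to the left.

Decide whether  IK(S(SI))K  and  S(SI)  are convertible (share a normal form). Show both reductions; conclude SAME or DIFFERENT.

Term A:
  start: IK(S(SI))K
  [1] K(S(SI))K
  [2] S(SI)

Term B:
  start: S(SI)

Answer: SAME — A ⇓ S(SI), B ⇓ S(SI)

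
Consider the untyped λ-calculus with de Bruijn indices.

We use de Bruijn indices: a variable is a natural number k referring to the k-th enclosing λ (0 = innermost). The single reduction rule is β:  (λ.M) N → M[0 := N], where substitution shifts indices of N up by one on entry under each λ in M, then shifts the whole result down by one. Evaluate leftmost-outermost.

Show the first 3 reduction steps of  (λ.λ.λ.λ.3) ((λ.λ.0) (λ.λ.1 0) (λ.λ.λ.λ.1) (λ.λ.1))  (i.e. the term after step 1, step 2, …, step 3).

  start: (λ.λ.λ.λ.3) ((λ.λ.0) (λ.λ.1 0) (λ.λ.λ.λ.1) (λ.λ.1))
  [1] λ.λ.λ.(λ.λ.0) (λ.λ.1 0) (λ.λ.λ.λ.1) (λ.λ.1)
  [2] λ.λ.λ.(λ.0) (λ.λ.λ.λ.1) (λ.λ.1)
  [3] λ.λ.λ.(λ.λ.λ.λ.1) (λ.λ.1)

Answer: after 3 steps: λ.λ.λ.(λ.λ.λ.λ.1) (λ.λ.1)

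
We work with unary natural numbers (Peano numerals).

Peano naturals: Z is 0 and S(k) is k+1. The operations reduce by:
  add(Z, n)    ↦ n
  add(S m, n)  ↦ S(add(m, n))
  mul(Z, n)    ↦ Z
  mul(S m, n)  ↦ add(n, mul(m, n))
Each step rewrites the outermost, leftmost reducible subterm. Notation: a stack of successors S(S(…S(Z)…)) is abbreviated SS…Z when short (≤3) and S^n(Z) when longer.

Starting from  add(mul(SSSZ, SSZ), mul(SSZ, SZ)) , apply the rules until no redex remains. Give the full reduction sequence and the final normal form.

Answer: normal form = S^8(Z)  (in 27 steps)

Reduction:
  start: add(mul(SSSZ, SSZ), mul(SSZ, SZ))
  [1] add(add(SSZ, mul(SSZ, SSZ)), mul(SSZ, SZ))
  [2] add(S(add(SZ, mul(SSZ, SSZ))), mul(SSZ, SZ))
  [3] S(add(add(SZ, mul(SSZ, SSZ)), mul(SSZ, SZ)))
  [4] S(add(S(add(Z, mul(SSZ, SSZ))), mul(SSZ, SZ)))
  [5] S(S(add(add(Z, mul(SSZ, SSZ)), mul(SSZ, SZ))))
  [6] S(S(add(mul(SSZ, SSZ), mul(SSZ, SZ))))
  [7] S(S(add(add(SSZ, mul(SZ, SSZ)), mul(SSZ, SZ))))
  [8] S(S(add(S(add(SZ, mul(SZ, SSZ))), mul(SSZ, SZ))))
  [9] S(S(S(add(add(SZ, mul(SZ, SSZ)), mul(SSZ, SZ)))))
  [10] S(S(S(add(S(add(Z, mul(SZ, SSZ))), mul(SSZ, SZ)))))
  [11] S(S(S(S(add(add(Z, mul(SZ, SSZ)), mul(SSZ, SZ))))))
  [12] S(S(S(S(add(mul(SZ, SSZ), mul(SSZ, SZ))))))
  [13] S(S(S(S(add(add(SSZ, mul(Z, SSZ)), mul(SSZ, SZ))))))
  [14] S(S(S(S(add(S(add(SZ, mul(Z, SSZ))), mul(SSZ, SZ))))))
  [15] S(S(S(S(S(add(add(SZ, mul(Z, SSZ)), mul(SSZ, SZ)))))))
  [16] S(S(S(S(S(add(S(add(Z, mul(Z, SSZ))), mul(SSZ, SZ)))))))
  [17] S(S(S(S(S(S(add(add(Z, mul(Z, SSZ)), mul(SSZ, SZ))))))))
  [18] S(S(S(S(S(S(add(mul(Z, SSZ), mul(SSZ, SZ))))))))
  [19] S(S(S(S(S(S(add(Z, mul(SSZ, SZ))))))))
  [20] S(S(S(S(S(S(mul(SSZ, SZ)))))))
  [21] S(S(S(S(S(S(add(SZ, mul(SZ, SZ))))))))
  [22] S(S(S(S(S(S(S(add(Z, mul(SZ, SZ)))))))))
  [23] S(S(S(S(S(S(S(mul(SZ, SZ))))))))
  [24] S(S(S(S(S(S(S(add(SZ, mul(Z, SZ)))))))))
  [25] S(S(S(S(S(S(S(S(add(Z, mul(Z, SZ))))))))))
  [26] S(S(S(S(S(S(S(S(mul(Z, SZ)))))))))
  [27] S^8(Z)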